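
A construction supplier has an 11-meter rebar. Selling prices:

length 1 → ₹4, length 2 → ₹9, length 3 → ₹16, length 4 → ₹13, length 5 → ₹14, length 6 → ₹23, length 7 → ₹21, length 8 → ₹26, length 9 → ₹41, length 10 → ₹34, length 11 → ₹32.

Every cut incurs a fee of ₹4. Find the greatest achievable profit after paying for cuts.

Let net[k] be the best obtainable value from length k. For each k, try every first piece i and keep the best of price[i] + net[k−i] minus the 4 cut fee when i<k.
net[1] = 4
net[2] = 9
net[3] = 16
net[4] = 16  (first piece 1, then net[3]=16)
net[5] = 21  (first piece 2, then net[3]=16)
net[6] = 28  (first piece 3, then net[3]=16)
net[7] = 28  (first piece 1, then net[6]=28)
net[8] = 33  (first piece 2, then net[6]=28)
net[9] = 41
net[10] = 41  (first piece 1, then net[9]=41)
net[11] = 46  (first piece 2, then net[9]=41)
One optimal plan: pieces 9 + 2 (1 cut) → ₹50 − ₹4 = ₹46.

46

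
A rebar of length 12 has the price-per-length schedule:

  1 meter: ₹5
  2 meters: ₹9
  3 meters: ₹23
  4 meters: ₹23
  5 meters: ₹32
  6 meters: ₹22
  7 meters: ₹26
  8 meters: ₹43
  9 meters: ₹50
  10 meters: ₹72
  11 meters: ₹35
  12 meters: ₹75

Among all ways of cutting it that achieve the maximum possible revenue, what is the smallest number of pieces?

4

Let r[k] be the best obtainable value from length k. For each k, try every first piece i and keep the best of price[i] + r[k−i].
r[1] = 5
r[2] = 10  (first piece 1, then r[1]=5)
r[3] = 23
r[4] = 28  (first piece 1, then r[3]=23)
r[5] = 33  (first piece 1, then r[4]=28)
r[6] = 46  (first piece 3, then r[3]=23)
r[7] = 51  (first piece 1, then r[6]=46)
r[8] = 56  (first piece 1, then r[7]=51)
r[9] = 69  (first piece 3, then r[6]=46)
r[10] = 74  (first piece 1, then r[9]=69)
r[11] = 79  (first piece 1, then r[10]=74)
r[12] = 92  (first piece 3, then r[9]=69)
Maximum revenue is ₹92.
Now minimize piece count subject to staying optimal: for each k, pieces[k] = 1 + min over i with p[i]+r[k−i]=r[k] of pieces[k−i].
pieces[9] = 3
pieces[10] = 4
pieces[11] = 5
pieces[12] = 4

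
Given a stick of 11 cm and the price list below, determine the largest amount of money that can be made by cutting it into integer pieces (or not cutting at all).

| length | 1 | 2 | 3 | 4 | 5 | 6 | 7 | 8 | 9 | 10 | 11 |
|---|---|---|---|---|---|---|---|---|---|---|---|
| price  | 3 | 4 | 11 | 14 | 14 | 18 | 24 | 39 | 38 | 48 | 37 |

51

Let v[k] be the best obtainable value from length k. For each k, try every first piece i and keep the best of price[i] + v[k−i].
v[1] = 3
v[2] = 6  (first piece 1, then v[1]=3)
v[3] = 11
v[4] = 14  (first piece 1, then v[3]=11)
v[5] = 17  (first piece 1, then v[4]=14)
v[6] = 22  (first piece 3, then v[3]=11)
v[7] = 25  (first piece 1, then v[6]=22)
v[8] = 39
v[9] = 42  (first piece 1, then v[8]=39)
v[10] = 48
v[11] = 51  (first piece 1, then v[10]=48)
One optimal cutting: 10 + 1 → $48 + $3 = $51.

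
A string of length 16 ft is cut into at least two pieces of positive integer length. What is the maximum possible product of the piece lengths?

Fill prod[k] for k=2..16: at each k try every first piece i and multiply by the better of (k−i) uncut or prod[k−i].
prod[2] = 1*max(1,0) = 1*1 = 1
prod[3] = 1*max(2,1) = 1*2 = 2
prod[4] = 2*max(2,1) = 2*2 = 4
prod[5] = 2*max(3,2) = 2*3 = 6
prod[6] = 3*max(3,2) = 3*3 = 9
prod[7] = 2*max(5,6) = 2*6 = 12
prod[8] = 2*max(6,9) = 2*9 = 18
prod[9] = 3*max(6,9) = 3*9 = 27
prod[10] = 2*max(8,18) = 2*18 = 36
prod[11] = 2*max(9,27) = 2*27 = 54
prod[12] = 3*max(9,27) = 3*27 = 81
prod[13] = 2*max(11,54) = 2*54 = 108
prod[14] = 2*max(12,81) = 2*81 = 162
prod[15] = 3*max(12,81) = 3*81 = 243
prod[16] = 2*max(14,162) = 2*162 = 324
One optimal split: 3 + 3 + 3 + 3 + 2 + 2; product 3*3*3*3*2*2 = 324.

324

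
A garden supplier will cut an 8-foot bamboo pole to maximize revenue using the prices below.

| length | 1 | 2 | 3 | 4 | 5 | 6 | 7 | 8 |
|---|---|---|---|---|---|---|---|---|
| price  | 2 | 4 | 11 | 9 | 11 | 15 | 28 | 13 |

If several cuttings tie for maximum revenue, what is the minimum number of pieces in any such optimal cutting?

2

Let r[k] be the best obtainable value from length k. For each k, try every first piece i and keep the best of price[i] + r[k−i].
r[1] = 2
r[2] = max(2+2, 4+0) = 4
r[3] = max(2+4, 4+2, 11+0) = 11
r[4] = max(2+11, 4+4, 11+2, 9+0) = 13
r[5] = max(2+13, 4+11, 11+4, 9+2, 11+0) = 15
r[6] = max(2+15, 4+13, 11+11, 9+4, 11+2, 15+0) = 22
r[7] = max(2+22, 4+15, 11+13, …, 15+2, 28+0) = 28
r[8] = max(2+28, 4+22, 11+15, …, 28+2, 13+0) = 30
Maximum revenue is $30.
Now minimize piece count subject to staying optimal: for each k, pieces[k] = 1 + min over i with p[i]+r[k−i]=r[k] of pieces[k−i].
pieces[5] = 2
pieces[6] = 2
pieces[7] = 1
pieces[8] = 2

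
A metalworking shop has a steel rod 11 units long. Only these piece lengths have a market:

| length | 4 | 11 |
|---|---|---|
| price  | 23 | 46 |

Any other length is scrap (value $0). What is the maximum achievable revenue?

46

Consider every possible first cut. f[k] is the best of p[i]+f[k−i] over all sellable i≤k.
f[1] = 0
f[2] = 0
f[3] = 0
f[4] = 23
f[5] = 23
f[6] = 23
f[7] = 23
f[8] = 46  (first piece 4, then f[4]=23)
f[9] = 46
f[10] = 46
f[11] = 46
One optimal cutting: pieces 4 + 4 with 3 units of scrap → $46.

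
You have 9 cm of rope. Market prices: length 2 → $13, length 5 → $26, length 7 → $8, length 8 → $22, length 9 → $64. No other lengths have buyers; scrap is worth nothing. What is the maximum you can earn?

Consider every possible first cut. r[k] is the best of p[i]+r[k−i] over all sellable i≤k.
r[1] = 0
r[2] = 13
r[3] = 13
r[4] = 26  (first piece 2, then r[2]=13)
r[5] = max(13+13, 26+0) = 26
r[6] = max(13+26, 26+0) = 39
r[7] = max(13+26, 26+13, 8+0) = 39
r[8] = max(13+39, 26+13, 8+0, 22+0) = 52
r[9] = max(13+39, 26+26, 8+13, 22+0, 64+0) = 64
One optimal cutting: 9 → $64.

64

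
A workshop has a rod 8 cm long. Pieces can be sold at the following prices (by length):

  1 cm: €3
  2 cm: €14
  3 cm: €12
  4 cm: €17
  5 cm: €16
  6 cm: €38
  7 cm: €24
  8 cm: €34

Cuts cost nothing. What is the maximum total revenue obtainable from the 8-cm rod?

Build best[k] bottom-up: best[k] = max over allowed piece i of (p[i] + best[k−i]).
best[1] = 3
best[2] = 14
best[3] = 17  (first piece 1, then best[2]=14)
best[4] = 28  (first piece 2, then best[2]=14)
best[5] = 31  (first piece 1, then best[4]=28)
best[6] = 42  (first piece 2, then best[4]=28)
best[7] = 45  (first piece 1, then best[6]=42)
best[8] = 56  (first piece 2, then best[6]=42)
One optimal cutting: 2 + 2 + 2 + 2 → €14 + €14 + €14 + €14 = €56.

56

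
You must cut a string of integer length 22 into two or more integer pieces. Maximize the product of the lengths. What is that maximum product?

Define f[k] = max over 1≤i<k of i · max(k−i, f[k−i]); the inner max lets the remainder stay uncut if that's better.
Small cases: f[2]=1, f[3]=2, f[4]=4, f[5]=6, f[6]=9, f[7]=12, f[8]=18, f[9]=27, f[10]=36, f[11]=54, f[12]=81, f[13]=108, f[14]=162, f[15]=243.
f[16] = 2·max(14,162) = 2·162 = 324
f[17] = 2·max(15,243) = 2·243 = 486
f[18] = 3·max(15,243) = 3·243 = 729
f[19] = 2·max(17,486) = 2·486 = 972
f[20] = 2·max(18,729) = 2·729 = 1458
f[21] = 3·max(18,729) = 3·729 = 2187
f[22] = 2·max(20,1458) = 2·1458 = 2916
One optimal split: 3 + 3 + 3 + 3 + 3 + 3 + 2 + 2; product 3·3·3·3·3·3·2·2 = 2916.

2916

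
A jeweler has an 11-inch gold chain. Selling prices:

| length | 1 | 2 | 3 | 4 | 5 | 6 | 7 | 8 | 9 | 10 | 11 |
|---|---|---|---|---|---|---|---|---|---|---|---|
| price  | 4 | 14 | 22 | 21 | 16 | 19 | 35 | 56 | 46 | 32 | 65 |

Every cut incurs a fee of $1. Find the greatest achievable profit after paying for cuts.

77

Build r[k] bottom-up: r[k] = max over allowed piece i of (p[i] + r[k−i]) − 1 per cut.
r[1] = 4
r[2] = 14
r[3] = 22
r[4] = 27  (first piece 2, then r[2]=14)
r[5] = 35  (first piece 2, then r[3]=22)
r[6] = 43  (first piece 3, then r[3]=22)
r[7] = 48  (first piece 2, then r[5]=35)
r[8] = 56  (first piece 2, then r[6]=43)
r[9] = 64  (first piece 3, then r[6]=43)
r[10] = 69  (first piece 2, then r[8]=56)
r[11] = 77  (first piece 2, then r[9]=64)
One optimal plan: pieces 3 + 3 + 3 + 2 (3 cuts) → $80 − $3 = $77.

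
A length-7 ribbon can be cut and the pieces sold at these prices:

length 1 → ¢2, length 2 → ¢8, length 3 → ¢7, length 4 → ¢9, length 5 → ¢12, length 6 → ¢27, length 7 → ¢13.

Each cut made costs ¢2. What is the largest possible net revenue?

Build v[k] bottom-up: v[k] = max over allowed piece i of (p[i] + v[k−i]) − 2 per cut.
v[1] = 2
v[2] = max(2+2-2, 8+0) = 8
v[3] = max(2+8-2, 8+2-2, 7+0) = 8
v[4] = max(2+8-2, 8+8-2, 7+2-2, 9+0) = 14
v[5] = max(2+14-2, 8+8-2, 7+8-2, 9+2-2, 12+0) = 14
v[6] = max(2+14-2, 8+14-2, 7+8-2, 9+8-2, 12+2-2, 27+0) = 27
v[7] = max(2+27-2, 8+14-2, 7+14-2, …, 27+2-2, 13+0) = 27
One optimal plan: pieces 6 + 1 (1 cut) → ¢29 − ¢2 = ¢27.

27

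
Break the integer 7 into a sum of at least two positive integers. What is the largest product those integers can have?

12

Fill prod[k] for k=2..7: at each k try every first piece i and multiply by the better of (k−i) uncut or prod[k−i].
prod[2] = 1·max(1,0) = 1·1 = 1
prod[3] = 1·max(2,1) = 1·2 = 2
prod[4] = 2·max(2,1) = 2·2 = 4
prod[5] = 2·max(3,2) = 2·3 = 6
prod[6] = 3·max(3,2) = 3·3 = 9
prod[7] = 2·max(5,6) = 2·6 = 12
One optimal split: 3 + 2 + 2; product 3·2·2 = 12.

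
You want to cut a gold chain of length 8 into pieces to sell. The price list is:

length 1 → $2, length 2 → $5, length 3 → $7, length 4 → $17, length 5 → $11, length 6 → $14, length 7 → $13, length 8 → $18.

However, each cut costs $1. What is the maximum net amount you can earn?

33

Consider every possible first cut. net[k] is the best of p[i]+net[k−i] over all sellable i≤k, charging 1 whenever i<k.
net[1] = 2
net[2] = 5
net[3] = 7
net[4] = 17
net[5] = 18  (first piece 1, then net[4]=17)
net[6] = 21  (first piece 2, then net[4]=17)
net[7] = 23  (first piece 3, then net[4]=17)
net[8] = 33  (first piece 4, then net[4]=17)
One optimal plan: pieces 4 + 4 (1 cut) → $34 − $1 = $33.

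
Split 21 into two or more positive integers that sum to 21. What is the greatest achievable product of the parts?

2187

Define f[k] = max over 1≤i<k of i · max(k−i, f[k−i]); the inner max lets the remainder stay uncut if that's better.
Small cases: f[2]=1, f[3]=2, f[4]=4, f[5]=6, f[6]=9, f[7]=12, f[8]=18, f[9]=27, f[10]=36, f[11]=54, f[12]=81, f[13]=108, f[14]=162, f[15]=243.
f[16] = max(1·243, 2·162, 3·108, …, 14·2, 15·1) = 324
f[17] = max(1·324, 2·243, 3·162, …, 15·2, 16·1) = 486
f[18] = max(1·486, 2·324, 3·243, …, 16·2, 17·1) = 729
f[19] = max(1·729, 2·486, 3·324, …, 17·2, 18·1) = 972
f[20] = max(1·972, 2·729, 3·486, …, 18·2, 19·1) = 1458
f[21] = max(1·1458, 2·972, 3·729, …, 19·2, 20·1) = 2187
One optimal split: 3 + 3 + 3 + 3 + 3 + 3 + 3; product 3·3·3·3·3·3·3 = 2187.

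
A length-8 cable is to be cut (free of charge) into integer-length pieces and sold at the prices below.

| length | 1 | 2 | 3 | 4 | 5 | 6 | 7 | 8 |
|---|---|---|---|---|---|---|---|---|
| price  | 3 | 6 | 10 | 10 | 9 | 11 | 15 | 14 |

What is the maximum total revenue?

26

Consider every possible first cut. r[k] is the best of p[i]+r[k−i] over all sellable i≤k.
r[1] = 3
r[2] = max(3+3, 6+0) = 6
r[3] = max(3+6, 6+3, 10+0) = 10
r[4] = max(3+10, 6+6, 10+3, 10+0) = 13
r[5] = max(3+13, 6+10, 10+6, 10+3, 9+0) = 16
r[6] = max(3+16, 6+13, 10+10, 10+6, 9+3, 11+0) = 20
r[7] = max(3+20, 6+16, 10+13, …, 11+3, 15+0) = 23
r[8] = max(3+23, 6+20, 10+16, …, 15+3, 14+0) = 26
One optimal cutting: 3 + 3 + 1 + 1 → $10 + $10 + $3 + $3 = $26.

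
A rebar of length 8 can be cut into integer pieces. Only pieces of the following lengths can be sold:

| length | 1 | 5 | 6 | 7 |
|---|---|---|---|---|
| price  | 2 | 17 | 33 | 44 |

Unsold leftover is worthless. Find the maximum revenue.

Build r[k] bottom-up: r[k] = max over allowed piece i of (p[i] + r[k−i]).
r[1] = 2
r[2] = 4  (first piece 1, then r[1]=2)
r[3] = 6  (first piece 1, then r[2]=4)
r[4] = 8  (first piece 1, then r[3]=6)
r[5] = max(2+8, 17+0) = 17
r[6] = max(2+17, 17+2, 33+0) = 33
r[7] = max(2+33, 17+4, 33+2, 44+0) = 44
r[8] = max(2+44, 17+6, 33+4, 44+2) = 46
One optimal cutting: 7 + 1 → ₹46.

46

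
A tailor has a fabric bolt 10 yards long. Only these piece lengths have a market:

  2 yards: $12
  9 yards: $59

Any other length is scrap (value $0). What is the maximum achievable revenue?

Let f[k] be the best obtainable value from length k. For each k, try every first piece i and keep the best of price[i] + f[k−i].
f[1] = 0
f[2] = 12
f[3] = 12
f[4] = 24  (first piece 2, then f[2]=12)
f[5] = 24
f[6] = 36  (first piece 2, then f[4]=24)
f[7] = 36
f[8] = 48  (first piece 2, then f[6]=36)
f[9] = 59
f[10] = 60  (first piece 2, then f[8]=48)
One optimal cutting: 2 + 2 + 2 + 2 + 2 → $60.

60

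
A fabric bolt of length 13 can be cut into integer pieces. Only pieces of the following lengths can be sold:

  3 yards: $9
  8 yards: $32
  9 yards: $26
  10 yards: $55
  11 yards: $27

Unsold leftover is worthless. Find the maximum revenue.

64

Consider every possible first cut. f[k] is the best of p[i]+f[k−i] over all sellable i≤k.
f[1] = 0
f[2] = 0
f[3] = 9
f[4] = 9
f[5] = 9
f[6] = 18  (first piece 3, then f[3]=9)
f[7] = 18
f[8] = max(9+9, 32+0) = 32
f[9] = max(9+18, 32+0, 26+0) = 32
f[10] = max(9+18, 32+0, 26+0, 55+0) = 55
f[11] = max(9+32, 32+9, 26+0, 55+0, 27+0) = 55
f[12] = max(9+32, 32+9, 26+9, 55+0, 27+0) = 55
f[13] = max(9+55, 32+9, 26+9, 55+9, 27+0) = 64
One optimal cutting: 10 + 3 → $64.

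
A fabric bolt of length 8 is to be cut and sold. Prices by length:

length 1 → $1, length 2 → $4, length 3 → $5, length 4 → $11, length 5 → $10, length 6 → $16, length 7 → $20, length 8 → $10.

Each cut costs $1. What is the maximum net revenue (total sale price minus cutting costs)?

21

Build v[k] bottom-up: v[k] = max over allowed piece i of (p[i] + v[k−i]) − 1 per cut.
v[1] = 1
v[2] = 4
v[3] = 5
v[4] = 11
v[5] = 11  (first piece 1, then v[4]=11)
v[6] = 16
v[7] = 20
v[8] = 21  (first piece 4, then v[4]=11)
One optimal plan: pieces 4 + 4 (1 cut) → $22 − $1 = $21.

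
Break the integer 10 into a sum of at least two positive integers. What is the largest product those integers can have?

Fill prod[k] for k=2..10: at each k try every first piece i and multiply by the better of (k−i) uncut or prod[k−i].
Small cases: prod[2]=1.
prod[3] = 1·max(2,1) = 1·2 = 2
prod[4] = 2·max(2,1) = 2·2 = 4
prod[5] = 2·max(3,2) = 2·3 = 6
prod[6] = 3·max(3,2) = 3·3 = 9
prod[7] = 2·max(5,6) = 2·6 = 12
prod[8] = 2·max(6,9) = 2·9 = 18
prod[9] = 3·max(6,9) = 3·9 = 27
prod[10] = 2·max(8,18) = 2·18 = 36
One optimal split: 3 + 3 + 2 + 2; product 3·3·2·2 = 36.

36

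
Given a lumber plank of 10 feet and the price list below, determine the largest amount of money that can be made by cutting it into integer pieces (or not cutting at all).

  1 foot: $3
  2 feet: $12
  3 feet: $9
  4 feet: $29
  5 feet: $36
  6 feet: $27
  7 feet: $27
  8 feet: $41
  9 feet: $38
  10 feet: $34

72

Build v[k] bottom-up: v[k] = max over allowed piece i of (p[i] + v[k−i]).
v[1] = 3
v[2] = max(3+3, 12+0) = 12
v[3] = max(3+12, 12+3, 9+0) = 15
v[4] = max(3+15, 12+12, 9+3, 29+0) = 29
v[5] = max(3+29, 12+15, 9+12, 29+3, 36+0) = 36
v[6] = max(3+36, 12+29, 9+15, 29+12, 36+3, 27+0) = 41
v[7] = max(3+41, 12+36, 9+29, …, 27+3, 27+0) = 48
v[8] = max(3+48, 12+41, 9+36, …, 27+3, 41+0) = 58
v[9] = max(3+58, 12+48, 9+41, …, 41+3, 38+0) = 65
v[10] = max(3+65, 12+58, 9+48, …, 38+3, 34+0) = 72
One optimal cutting: 5 + 5 → $36 + $36 = $72.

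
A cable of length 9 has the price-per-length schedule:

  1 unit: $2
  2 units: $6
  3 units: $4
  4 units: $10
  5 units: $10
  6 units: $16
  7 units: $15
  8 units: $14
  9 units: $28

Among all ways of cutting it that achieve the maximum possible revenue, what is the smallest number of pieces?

Let r[k] be the best obtainable value from length k. For each k, try every first piece i and keep the best of price[i] + r[k−i].
r[1] = 2
r[2] = 6
r[3] = 8  (first piece 1, then r[2]=6)
r[4] = 12  (first piece 2, then r[2]=6)
r[5] = 14  (first piece 1, then r[4]=12)
r[6] = 18  (first piece 2, then r[4]=12)
r[7] = 20  (first piece 1, then r[6]=18)
r[8] = 24  (first piece 2, then r[6]=18)
r[9] = 28
Maximum revenue is $28.
Now minimize piece count subject to staying optimal: for each k, pieces[k] = 1 + min over i with p[i]+r[k−i]=r[k] of pieces[k−i].
pieces[6] = 3
pieces[7] = 4
pieces[8] = 4
pieces[9] = 1

1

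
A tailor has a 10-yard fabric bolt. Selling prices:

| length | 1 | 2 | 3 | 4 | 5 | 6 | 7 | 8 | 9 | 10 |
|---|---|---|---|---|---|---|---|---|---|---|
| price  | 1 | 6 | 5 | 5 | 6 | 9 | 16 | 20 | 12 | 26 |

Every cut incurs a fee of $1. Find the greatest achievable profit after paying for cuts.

Consider every possible first cut. v[k] is the best of p[i]+v[k−i] over all sellable i≤k, charging 1 whenever i<k.
v[1] = 1
v[2] = 6
v[3] = 6  (first piece 1, then v[2]=6)
v[4] = 11  (first piece 2, then v[2]=6)
v[5] = 11  (first piece 1, then v[4]=11)
v[6] = 16  (first piece 2, then v[4]=11)
v[7] = 16  (first piece 1, then v[6]=16)
v[8] = 21  (first piece 2, then v[6]=16)
v[9] = 21  (first piece 1, then v[8]=21)
v[10] = 26  (first piece 2, then v[8]=21)
One optimal plan: pieces 2 + 2 + 2 + 2 + 2 (4 cuts) → $30 − $4 = $26.

26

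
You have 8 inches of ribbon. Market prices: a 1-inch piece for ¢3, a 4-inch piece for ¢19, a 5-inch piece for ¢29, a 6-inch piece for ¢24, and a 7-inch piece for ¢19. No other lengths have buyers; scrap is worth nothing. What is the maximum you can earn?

38

Consider every possible first cut. f[k] is the best of p[i]+f[k−i] over all sellable i≤k.
f[1] = 3
f[2] = 6  (first piece 1, then f[1]=3)
f[3] = 9  (first piece 1, then f[2]=6)
f[4] = 19
f[5] = 29
f[6] = 32  (first piece 1, then f[5]=29)
f[7] = 35  (first piece 1, then f[6]=32)
f[8] = 38  (first piece 1, then f[7]=35)
One optimal cutting: 5 + 1 + 1 + 1 → ¢38.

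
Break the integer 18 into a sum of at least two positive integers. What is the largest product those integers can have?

Let f[k] be the best product for length k (with at least one cut). For each first piece i, the rest contributes max(k−i, f[k−i]).
f[2] = 1·max(1,0) = 1·1 = 1
f[3] = 1·max(2,1) = 1·2 = 2
f[4] = 2·max(2,1) = 2·2 = 4
f[5] = 2·max(3,2) = 2·3 = 6
f[6] = 3·max(3,2) = 3·3 = 9
f[7] = 2·max(5,6) = 2·6 = 12
f[8] = 2·max(6,9) = 2·9 = 18
f[9] = 3·max(6,9) = 3·9 = 27
f[10] = 2·max(8,18) = 2·18 = 36
f[11] = 2·max(9,27) = 2·27 = 54
f[12] = 3·max(9,27) = 3·27 = 81
f[13] = 2·max(11,54) = 2·54 = 108
f[14] = 2·max(12,81) = 2·81 = 162
f[15] = 3·max(12,81) = 3·81 = 243
f[16] = 2·max(14,162) = 2·162 = 324
f[17] = 2·max(15,243) = 2·243 = 486
f[18] = 3·max(15,243) = 3·243 = 729
One optimal split: 3 + 3 + 3 + 3 + 3 + 3; product 3·3·3·3·3·3 = 729.

729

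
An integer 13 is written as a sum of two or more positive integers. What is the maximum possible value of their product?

108

Define f[k] = max over 1≤i<k of i · max(k−i, f[k−i]); the inner max lets the remainder stay uncut if that's better.
f[2] = 1×max(1,0) = 1×1 = 1
f[3] = max(1×2, 2×1) = 2
f[4] = max(1×3, 2×2, 3×1) = 4
f[5] = max(1×4, 2×3, 3×2, 4×1) = 6
f[6] = max(1×6, 2×4, 3×3, 4×2, 5×1) = 9
f[7] = max(1×9, 2×6, 3×4, 4×3, 5×2, 6×1) = 12
f[8] = max(1×12, 2×9, 3×6, …, 6×2, 7×1) = 18
f[9] = max(1×18, 2×12, 3×9, …, 7×2, 8×1) = 27
f[10] = max(1×27, 2×18, 3×12, …, 8×2, 9×1) = 36
f[11] = max(1×36, 2×27, 3×18, …, 9×2, 10×1) = 54
f[12] = max(1×54, 2×36, 3×27, …, 10×2, 11×1) = 81
f[13] = max(1×81, 2×54, 3×36, …, 11×2, 12×1) = 108
One optimal split: 3 + 3 + 3 + 2 + 2; product 3×3×3×2×2 = 108.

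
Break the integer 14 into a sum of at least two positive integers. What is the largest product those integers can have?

Define prod[k] = max over 1≤i<k of i · max(k−i, prod[k−i]); the inner max lets the remainder stay uncut if that's better.
prod[2] = 1*max(1,0) = 1*1 = 1
prod[3] = 1*max(2,1) = 1*2 = 2
prod[4] = 2*max(2,1) = 2*2 = 4
prod[5] = 2*max(3,2) = 2*3 = 6
prod[6] = 3*max(3,2) = 3*3 = 9
prod[7] = 2*max(5,6) = 2*6 = 12
prod[8] = 2*max(6,9) = 2*9 = 18
prod[9] = 3*max(6,9) = 3*9 = 27
prod[10] = 2*max(8,18) = 2*18 = 36
prod[11] = 2*max(9,27) = 2*27 = 54
prod[12] = 3*max(9,27) = 3*27 = 81
prod[13] = 2*max(11,54) = 2*54 = 108
prod[14] = 2*max(12,81) = 2*81 = 162
One optimal split: 3 + 3 + 3 + 3 + 2; product 3*3*3*3*2 = 162.

162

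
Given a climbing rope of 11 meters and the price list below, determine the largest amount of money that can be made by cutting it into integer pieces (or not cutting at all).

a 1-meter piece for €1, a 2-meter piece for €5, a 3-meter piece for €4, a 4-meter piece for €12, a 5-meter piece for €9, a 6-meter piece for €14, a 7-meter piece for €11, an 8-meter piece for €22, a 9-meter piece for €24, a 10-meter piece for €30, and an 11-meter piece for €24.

31

Let r[k] be the best obtainable value from length k. For each k, try every first piece i and keep the best of price[i] + r[k−i].
r[1] = 1
r[2] = max(1+1, 5+0) = 5
r[3] = max(1+5, 5+1, 4+0) = 6
r[4] = max(1+6, 5+5, 4+1, 12+0) = 12
r[5] = max(1+12, 5+6, 4+5, 12+1, 9+0) = 13
r[6] = max(1+13, 5+12, 4+6, 12+5, 9+1, 14+0) = 17
r[7] = max(1+17, 5+13, 4+12, …, 14+1, 11+0) = 18
r[8] = max(1+18, 5+17, 4+13, …, 11+1, 22+0) = 24
r[9] = max(1+24, 5+18, 4+17, …, 22+1, 24+0) = 25
r[10] = max(1+25, 5+24, 4+18, …, 24+1, 30+0) = 30
r[11] = max(1+30, 5+25, 4+24, …, 30+1, 24+0) = 31
One optimal cutting: 10 + 1 → €30 + €1 = €31.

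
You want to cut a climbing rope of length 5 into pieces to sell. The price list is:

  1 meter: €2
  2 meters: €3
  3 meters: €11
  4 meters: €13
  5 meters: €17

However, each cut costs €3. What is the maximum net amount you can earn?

17

Consider every possible first cut. net[k] is the best of p[i]+net[k−i] over all sellable i≤k, charging 3 whenever i<k.
net[1] = 2
net[2] = 3
net[3] = 11
net[4] = 13
net[5] = 17
Best is to make no cuts and sell whole for €17.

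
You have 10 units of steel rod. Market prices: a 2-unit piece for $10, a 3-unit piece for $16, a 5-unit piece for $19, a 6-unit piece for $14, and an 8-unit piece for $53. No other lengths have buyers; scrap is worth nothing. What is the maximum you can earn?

63

Build r[k] bottom-up: r[k] = max over allowed piece i of (p[i] + r[k−i]).
r[1] = 0
r[2] = 10
r[3] = 16
r[4] = 20  (first piece 2, then r[2]=10)
r[5] = 26  (first piece 2, then r[3]=16)
r[6] = 32  (first piece 3, then r[3]=16)
r[7] = 36  (first piece 2, then r[5]=26)
r[8] = 53
r[9] = 53
r[10] = 63  (first piece 2, then r[8]=53)
One optimal cutting: 8 + 2 → $63.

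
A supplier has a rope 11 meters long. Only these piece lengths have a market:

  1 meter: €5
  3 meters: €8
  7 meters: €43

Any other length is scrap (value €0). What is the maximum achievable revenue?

Let best[k] be the best obtainable value from length k. For each k, try every first piece i and keep the best of price[i] + best[k−i].
best[1] = 5
best[2] = 10  (first piece 1, then best[1]=5)
best[3] = max(5+10, 8+0) = 15
best[4] = max(5+15, 8+5) = 20
best[5] = max(5+20, 8+10) = 25
best[6] = max(5+25, 8+15) = 30
best[7] = max(5+30, 8+20, 43+0) = 43
best[8] = max(5+43, 8+25, 43+5) = 48
best[9] = max(5+48, 8+30, 43+10) = 53
best[10] = max(5+53, 8+43, 43+15) = 58
best[11] = max(5+58, 8+48, 43+20) = 63
One optimal cutting: 7 + 1 + 1 + 1 + 1 → €63.

63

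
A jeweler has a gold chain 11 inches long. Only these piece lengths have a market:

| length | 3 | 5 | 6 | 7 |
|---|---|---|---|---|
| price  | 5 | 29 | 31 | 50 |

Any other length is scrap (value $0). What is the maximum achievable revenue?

60

Consider every possible first cut. f[k] is the best of p[i]+f[k−i] over all sellable i≤k.
f[1] = 0
f[2] = 0
f[3] = 5
f[4] = 5
f[5] = max(5+0, 29+0) = 29
f[6] = max(5+5, 29+0, 31+0) = 31
f[7] = max(5+5, 29+0, 31+0, 50+0) = 50
f[8] = max(5+29, 29+5, 31+0, 50+0) = 50
f[9] = max(5+31, 29+5, 31+5, 50+0) = 50
f[10] = max(5+50, 29+29, 31+5, 50+5) = 58
f[11] = max(5+50, 29+31, 31+29, 50+5) = 60
One optimal cutting: 6 + 5 → $60.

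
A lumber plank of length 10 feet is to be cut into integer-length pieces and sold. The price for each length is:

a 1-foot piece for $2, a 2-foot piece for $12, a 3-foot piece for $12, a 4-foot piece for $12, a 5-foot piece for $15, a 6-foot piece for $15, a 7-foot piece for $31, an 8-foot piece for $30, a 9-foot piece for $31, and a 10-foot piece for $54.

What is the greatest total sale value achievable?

60

Consider every possible first cut. v[k] is the best of p[i]+v[k−i] over all sellable i≤k.
v[1] = 2
v[2] = max(2+2, 12+0) = 12
v[3] = max(2+12, 12+2, 12+0) = 14
v[4] = max(2+14, 12+12, 12+2, 12+0) = 24
v[5] = max(2+24, 12+14, 12+12, 12+2, 15+0) = 26
v[6] = max(2+26, 12+24, 12+14, 12+12, 15+2, 15+0) = 36
v[7] = max(2+36, 12+26, 12+24, …, 15+2, 31+0) = 38
v[8] = max(2+38, 12+36, 12+26, …, 31+2, 30+0) = 48
v[9] = max(2+48, 12+38, 12+36, …, 30+2, 31+0) = 50
v[10] = max(2+50, 12+48, 12+38, …, 31+2, 54+0) = 60
One optimal cutting: 2 + 2 + 2 + 2 + 2 → $12 + $12 + $12 + $12 + $12 = $60.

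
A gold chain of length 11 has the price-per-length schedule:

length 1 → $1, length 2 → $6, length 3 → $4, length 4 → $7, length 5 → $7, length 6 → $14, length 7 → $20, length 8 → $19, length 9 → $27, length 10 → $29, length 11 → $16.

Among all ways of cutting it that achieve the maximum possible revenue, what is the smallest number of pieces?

2

Consider every possible first cut. r[k] is the best of p[i]+r[k−i] over all sellable i≤k.
r[1] = 1
r[2] = max(1+1, 6+0) = 6
r[3] = max(1+6, 6+1, 4+0) = 7
r[4] = max(1+7, 6+6, 4+1, 7+0) = 12
r[5] = max(1+12, 6+7, 4+6, 7+1, 7+0) = 13
r[6] = max(1+13, 6+12, 4+7, 7+6, 7+1, 14+0) = 18
r[7] = max(1+18, 6+13, 4+12, …, 14+1, 20+0) = 20
r[8] = max(1+20, 6+18, 4+13, …, 20+1, 19+0) = 24
r[9] = max(1+24, 6+20, 4+18, …, 19+1, 27+0) = 27
r[10] = max(1+27, 6+24, 4+20, …, 27+1, 29+0) = 30
r[11] = max(1+30, 6+27, 4+24, …, 29+1, 16+0) = 33
Maximum revenue is $33.
Now minimize piece count subject to staying optimal: for each k, pieces[k] = 1 + min over i with p[i]+r[k−i]=r[k] of pieces[k−i].
pieces[8] = 4
pieces[9] = 1
pieces[10] = 5
pieces[11] = 2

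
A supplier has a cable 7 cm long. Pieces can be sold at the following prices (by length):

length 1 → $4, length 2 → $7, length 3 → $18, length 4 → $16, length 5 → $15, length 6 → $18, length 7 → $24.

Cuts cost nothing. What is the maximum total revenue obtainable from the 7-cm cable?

40

Consider every possible first cut. best[k] is the best of p[i]+best[k−i] over all sellable i≤k.
best[1] = 4
best[2] = 8  (first piece 1, then best[1]=4)
best[3] = 18
best[4] = 22  (first piece 1, then best[3]=18)
best[5] = 26  (first piece 1, then best[4]=22)
best[6] = 36  (first piece 3, then best[3]=18)
best[7] = 40  (first piece 1, then best[6]=36)
One optimal cutting: 3 + 3 + 1 → $18 + $18 + $4 = $40.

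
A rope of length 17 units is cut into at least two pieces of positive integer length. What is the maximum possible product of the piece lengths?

486

Define m[k] = max over 1≤i<k of i · max(k−i, m[k−i]); the inner max lets the remainder stay uncut if that's better.
m[2] = 1·max(1,0) = 1·1 = 1
m[3] = 1·max(2,1) = 1·2 = 2
m[4] = 2·max(2,1) = 2·2 = 4
m[5] = 2·max(3,2) = 2·3 = 6
m[6] = 3·max(3,2) = 3·3 = 9
m[7] = 2·max(5,6) = 2·6 = 12
m[8] = 2·max(6,9) = 2·9 = 18
m[9] = 3·max(6,9) = 3·9 = 27
m[10] = 2·max(8,18) = 2·18 = 36
m[11] = 2·max(9,27) = 2·27 = 54
m[12] = 3·max(9,27) = 3·27 = 81
m[13] = 2·max(11,54) = 2·54 = 108
m[14] = 2·max(12,81) = 2·81 = 162
m[15] = 3·max(12,81) = 3·81 = 243
m[16] = 2·max(14,162) = 2·162 = 324
m[17] = 2·max(15,243) = 2·243 = 486
One optimal split: 3 + 3 + 3 + 3 + 3 + 2; product 3·3·3·3·3·2 = 486.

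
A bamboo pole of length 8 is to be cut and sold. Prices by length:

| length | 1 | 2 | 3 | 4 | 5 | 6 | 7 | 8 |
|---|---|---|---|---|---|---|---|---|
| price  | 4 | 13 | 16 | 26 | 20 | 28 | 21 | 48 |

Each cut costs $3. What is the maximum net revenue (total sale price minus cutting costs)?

Let net[k] be the best obtainable value from length k. For each k, try every first piece i and keep the best of price[i] + net[k−i] minus the 3 cut fee when i<k.
net[1] = 4
net[2] = max(4+4-3, 13+0) = 13
net[3] = max(4+13-3, 13+4-3, 16+0) = 16
net[4] = max(4+16-3, 13+13-3, 16+4-3, 26+0) = 26
net[5] = max(4+26-3, 13+16-3, 16+13-3, 26+4-3, 20+0) = 27
net[6] = max(4+27-3, 13+26-3, 16+16-3, 26+13-3, 20+4-3, 28+0) = 36
net[7] = max(4+36-3, 13+27-3, 16+26-3, …, 28+4-3, 21+0) = 39
net[8] = max(4+39-3, 13+36-3, 16+27-3, …, 21+4-3, 48+0) = 49
One optimal plan: pieces 4 + 4 (1 cut) → $52 − $3 = $49.

49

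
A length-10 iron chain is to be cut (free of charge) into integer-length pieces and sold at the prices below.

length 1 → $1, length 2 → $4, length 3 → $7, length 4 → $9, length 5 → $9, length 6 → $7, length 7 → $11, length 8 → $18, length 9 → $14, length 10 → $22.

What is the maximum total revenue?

23

Build v[k] bottom-up: v[k] = max over allowed piece i of (p[i] + v[k−i]).
v[1] = 1
v[2] = max(1+1, 4+0) = 4
v[3] = max(1+4, 4+1, 7+0) = 7
v[4] = max(1+7, 4+4, 7+1, 9+0) = 9
v[5] = max(1+9, 4+7, 7+4, 9+1, 9+0) = 11
v[6] = max(1+11, 4+9, 7+7, 9+4, 9+1, 7+0) = 14
v[7] = max(1+14, 4+11, 7+9, …, 7+1, 11+0) = 16
v[8] = max(1+16, 4+14, 7+11, …, 11+1, 18+0) = 18
v[9] = max(1+18, 4+16, 7+14, …, 18+1, 14+0) = 21
v[10] = max(1+21, 4+18, 7+16, …, 14+1, 22+0) = 23
One optimal cutting: 4 + 3 + 3 → $9 + $7 + $7 = $23.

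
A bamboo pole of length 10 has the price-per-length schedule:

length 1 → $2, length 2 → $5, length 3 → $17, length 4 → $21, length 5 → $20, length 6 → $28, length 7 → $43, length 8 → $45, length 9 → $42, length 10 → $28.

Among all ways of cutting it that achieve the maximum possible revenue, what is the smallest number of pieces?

Let r[k] be the best obtainable value from length k. For each k, try every first piece i and keep the best of price[i] + r[k−i].
r[1] = 2
r[2] = max(2+2, 5+0) = 5
r[3] = max(2+5, 5+2, 17+0) = 17
r[4] = max(2+17, 5+5, 17+2, 21+0) = 21
r[5] = max(2+21, 5+17, 17+5, 21+2, 20+0) = 23
r[6] = max(2+23, 5+21, 17+17, 21+5, 20+2, 28+0) = 34
r[7] = max(2+34, 5+23, 17+21, …, 28+2, 43+0) = 43
r[8] = max(2+43, 5+34, 17+23, …, 43+2, 45+0) = 45
r[9] = max(2+45, 5+43, 17+34, …, 45+2, 42+0) = 51
r[10] = max(2+51, 5+45, 17+43, …, 42+2, 28+0) = 60
Maximum revenue is $60.
Now minimize piece count subject to staying optimal: for each k, pieces[k] = 1 + min over i with p[i]+r[k−i]=r[k] of pieces[k−i].
pieces[7] = 1
pieces[8] = 1
pieces[9] = 3
pieces[10] = 2

2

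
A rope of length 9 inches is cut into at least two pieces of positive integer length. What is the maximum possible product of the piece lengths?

Fill prod[k] for k=2..9: at each k try every first piece i and multiply by the better of (k−i) uncut or prod[k−i].
Small cases: prod[2]=1.
prod[3] = 1*max(2,1) = 1*2 = 2
prod[4] = 2*max(2,1) = 2*2 = 4
prod[5] = 2*max(3,2) = 2*3 = 6
prod[6] = 3*max(3,2) = 3*3 = 9
prod[7] = 2*max(5,6) = 2*6 = 12
prod[8] = 2*max(6,9) = 2*9 = 18
prod[9] = 3*max(6,9) = 3*9 = 27
One optimal split: 3 + 3 + 3; product 3*3*3 = 27.

27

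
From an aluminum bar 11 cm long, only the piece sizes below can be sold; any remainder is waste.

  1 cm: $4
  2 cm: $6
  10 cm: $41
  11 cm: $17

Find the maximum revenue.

Build f[k] bottom-up: f[k] = max over allowed piece i of (p[i] + f[k−i]).
f[1] = 4
f[2] = 8  (first piece 1, then f[1]=4)
f[3] = 12  (first piece 1, then f[2]=8)
f[4] = 16  (first piece 1, then f[3]=12)
f[5] = 20  (first piece 1, then f[4]=16)
f[6] = 24  (first piece 1, then f[5]=20)
f[7] = 28  (first piece 1, then f[6]=24)
f[8] = 32  (first piece 1, then f[7]=28)
f[9] = 36  (first piece 1, then f[8]=32)
f[10] = 41
f[11] = 45  (first piece 1, then f[10]=41)
One optimal cutting: 10 + 1 → $45.

45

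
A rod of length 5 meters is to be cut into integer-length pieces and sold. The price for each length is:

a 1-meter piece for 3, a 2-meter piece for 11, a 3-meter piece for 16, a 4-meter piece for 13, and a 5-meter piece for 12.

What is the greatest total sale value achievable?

Consider every possible first cut. R[k] is the best of p[i]+R[k−i] over all sellable i≤k.
R[1] = 3
R[2] = 11
R[3] = 16
R[4] = 22  (first piece 2, then R[2]=11)
R[5] = 27  (first piece 2, then R[3]=16)
One optimal cutting: 3 + 2 → 16 + 11 = 27.

27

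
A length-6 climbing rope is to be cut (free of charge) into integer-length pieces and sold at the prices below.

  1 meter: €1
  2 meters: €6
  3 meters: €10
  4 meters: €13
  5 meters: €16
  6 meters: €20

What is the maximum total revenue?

20

Let R[k] be the best obtainable value from length k. For each k, try every first piece i and keep the best of price[i] + R[k−i].
R[1] = 1
R[2] = max(1+1, 6+0) = 6
R[3] = max(1+6, 6+1, 10+0) = 10
R[4] = max(1+10, 6+6, 10+1, 13+0) = 13
R[5] = max(1+13, 6+10, 10+6, 13+1, 16+0) = 16
R[6] = max(1+16, 6+13, 10+10, 13+6, 16+1, 20+0) = 20
One optimal cutting: 3 + 3 → €10 + €10 = €20.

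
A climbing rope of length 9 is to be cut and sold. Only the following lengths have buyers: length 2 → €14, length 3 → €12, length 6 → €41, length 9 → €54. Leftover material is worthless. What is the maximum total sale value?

56

Let r[k] be the best obtainable value from length k. For each k, try every first piece i and keep the best of price[i] + r[k−i].
r[1] = 0
r[2] = 14
r[3] = max(14+0, 12+0) = 14
r[4] = max(14+14, 12+0) = 28
r[5] = max(14+14, 12+14) = 28
r[6] = max(14+28, 12+14, 41+0) = 42
r[7] = max(14+28, 12+28, 41+0) = 42
r[8] = max(14+42, 12+28, 41+14) = 56
r[9] = max(14+42, 12+42, 41+14, 54+0) = 56
One optimal cutting: pieces 2 + 2 + 2 + 2 with 1 meter of scrap → €56.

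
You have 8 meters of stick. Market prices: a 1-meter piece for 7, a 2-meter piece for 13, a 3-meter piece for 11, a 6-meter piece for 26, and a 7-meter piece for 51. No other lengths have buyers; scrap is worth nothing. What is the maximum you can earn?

Build best[k] bottom-up: best[k] = max over allowed piece i of (p[i] + best[k−i]).
best[1] = 7
best[2] = max(7+7, 13+0) = 14
best[3] = max(7+14, 13+7, 11+0) = 21
best[4] = max(7+21, 13+14, 11+7) = 28
best[5] = max(7+28, 13+21, 11+14) = 35
best[6] = max(7+35, 13+28, 11+21, 26+0) = 42
best[7] = max(7+42, 13+35, 11+28, 26+7, 51+0) = 51
best[8] = max(7+51, 13+42, 11+35, 26+14, 51+7) = 58
One optimal cutting: 7 + 1 → 58.

58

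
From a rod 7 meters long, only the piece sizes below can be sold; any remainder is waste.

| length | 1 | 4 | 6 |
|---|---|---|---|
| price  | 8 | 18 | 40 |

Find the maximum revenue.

Build f[k] bottom-up: f[k] = max over allowed piece i of (p[i] + f[k−i]).
f[1] = 8
f[2] = 16  (first piece 1, then f[1]=8)
f[3] = 24  (first piece 1, then f[2]=16)
f[4] = 32  (first piece 1, then f[3]=24)
f[5] = 40  (first piece 1, then f[4]=32)
f[6] = 48  (first piece 1, then f[5]=40)
f[7] = 56  (first piece 1, then f[6]=48)
One optimal cutting: 1 + 1 + 1 + 1 + 1 + 1 + 1 → €56.

56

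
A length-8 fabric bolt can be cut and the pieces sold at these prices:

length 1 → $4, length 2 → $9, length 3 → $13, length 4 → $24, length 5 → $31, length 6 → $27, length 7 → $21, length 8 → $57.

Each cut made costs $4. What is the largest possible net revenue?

57

Build r[k] bottom-up: r[k] = max over allowed piece i of (p[i] + r[k−i]) − 4 per cut.
r[1] = 4
r[2] = max(4+4-4, 9+0) = 9
r[3] = max(4+9-4, 9+4-4, 13+0) = 13
r[4] = max(4+13-4, 9+9-4, 13+4-4, 24+0) = 24
r[5] = max(4+24-4, 9+13-4, 13+9-4, 24+4-4, 31+0) = 31
r[6] = max(4+31-4, 9+24-4, 13+13-4, 24+9-4, 31+4-4, 27+0) = 31
r[7] = max(4+31-4, 9+31-4, 13+24-4, …, 27+4-4, 21+0) = 36
r[8] = max(4+36-4, 9+31-4, 13+31-4, …, 21+4-4, 57+0) = 57
Best is to make no cuts and sell whole for $57.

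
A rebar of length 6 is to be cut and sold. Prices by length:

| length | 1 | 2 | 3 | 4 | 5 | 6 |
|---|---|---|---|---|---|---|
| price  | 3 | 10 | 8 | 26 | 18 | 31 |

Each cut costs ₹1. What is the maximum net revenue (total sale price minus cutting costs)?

35

Consider every possible first cut. v[k] is the best of p[i]+v[k−i] over all sellable i≤k, charging 1 whenever i<k.
v[1] = 3
v[2] = 10
v[3] = 12  (first piece 1, then v[2]=10)
v[4] = 26
v[5] = 28  (first piece 1, then v[4]=26)
v[6] = 35  (first piece 2, then v[4]=26)
One optimal plan: pieces 4 + 2 (1 cut) → ₹36 − ₹1 = ₹35.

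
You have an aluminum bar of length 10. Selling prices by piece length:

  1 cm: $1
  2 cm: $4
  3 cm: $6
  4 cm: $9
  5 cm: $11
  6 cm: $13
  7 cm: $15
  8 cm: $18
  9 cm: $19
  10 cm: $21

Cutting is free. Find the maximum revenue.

22

Build best[k] bottom-up: best[k] = max over allowed piece i of (p[i] + best[k−i]).
best[1] = 1
best[2] = max(1+1, 4+0) = 4
best[3] = max(1+4, 4+1, 6+0) = 6
best[4] = max(1+6, 4+4, 6+1, 9+0) = 9
best[5] = max(1+9, 4+6, 6+4, 9+1, 11+0) = 11
best[6] = max(1+11, 4+9, 6+6, 9+4, 11+1, 13+0) = 13
best[7] = max(1+13, 4+11, 6+9, …, 13+1, 15+0) = 15
best[8] = max(1+15, 4+13, 6+11, …, 15+1, 18+0) = 18
best[9] = max(1+18, 4+15, 6+13, …, 18+1, 19+0) = 20
best[10] = max(1+20, 4+18, 6+15, …, 19+1, 21+0) = 22
One optimal cutting: 4 + 4 + 2 → $9 + $9 + $4 = $22.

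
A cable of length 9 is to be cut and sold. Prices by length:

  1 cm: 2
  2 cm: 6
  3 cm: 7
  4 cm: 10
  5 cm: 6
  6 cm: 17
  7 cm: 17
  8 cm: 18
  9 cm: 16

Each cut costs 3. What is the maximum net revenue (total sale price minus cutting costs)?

Let r[k] be the best obtainable value from length k. For each k, try every first piece i and keep the best of price[i] + r[k−i] minus the 3 cut fee when i<k.
r[1] = 2
r[2] = 6
r[3] = 7
r[4] = 10
r[5] = 10  (first piece 2, then r[3]=7)
r[6] = 17
r[7] = 17
r[8] = 20  (first piece 2, then r[6]=17)
r[9] = 21  (first piece 3, then r[6]=17)
One optimal plan: pieces 6 + 3 (1 cut) → 24 − 3 = 21.

21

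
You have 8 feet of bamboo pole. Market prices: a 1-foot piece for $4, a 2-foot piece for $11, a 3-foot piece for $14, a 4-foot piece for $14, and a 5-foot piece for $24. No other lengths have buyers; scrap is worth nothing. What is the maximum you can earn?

44

Let r[k] be the best obtainable value from length k. For each k, try every first piece i and keep the best of price[i] + r[k−i].
r[1] = 4
r[2] = max(4+4, 11+0) = 11
r[3] = max(4+11, 11+4, 14+0) = 15
r[4] = max(4+15, 11+11, 14+4, 14+0) = 22
r[5] = max(4+22, 11+15, 14+11, 14+4, 24+0) = 26
r[6] = max(4+26, 11+22, 14+15, 14+11, 24+4) = 33
r[7] = max(4+33, 11+26, 14+22, 14+15, 24+11) = 37
r[8] = max(4+37, 11+33, 14+26, 14+22, 24+15) = 44
One optimal cutting: 2 + 2 + 2 + 2 → $44.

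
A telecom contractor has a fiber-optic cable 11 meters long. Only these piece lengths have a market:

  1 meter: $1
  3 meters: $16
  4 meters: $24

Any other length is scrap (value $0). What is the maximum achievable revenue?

64

Consider every possible first cut. r[k] is the best of p[i]+r[k−i] over all sellable i≤k.
r[1] = 1
r[2] = 2  (first piece 1, then r[1]=1)
r[3] = 16
r[4] = 24
r[5] = 25  (first piece 1, then r[4]=24)
r[6] = 32  (first piece 3, then r[3]=16)
r[7] = 40  (first piece 3, then r[4]=24)
r[8] = 48  (first piece 4, then r[4]=24)
r[9] = 49  (first piece 1, then r[8]=48)
r[10] = 56  (first piece 3, then r[7]=40)
r[11] = 64  (first piece 3, then r[8]=48)
One optimal cutting: 4 + 4 + 3 → $64.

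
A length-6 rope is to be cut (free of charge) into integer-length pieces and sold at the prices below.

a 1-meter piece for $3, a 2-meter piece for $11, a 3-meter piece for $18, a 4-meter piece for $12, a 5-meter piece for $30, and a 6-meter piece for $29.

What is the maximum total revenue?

36

Build v[k] bottom-up: v[k] = max over allowed piece i of (p[i] + v[k−i]).
v[1] = 3
v[2] = 11
v[3] = 18
v[4] = 22  (first piece 2, then v[2]=11)
v[5] = 30
v[6] = 36  (first piece 3, then v[3]=18)
One optimal cutting: 3 + 3 → $18 + $18 = $36.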